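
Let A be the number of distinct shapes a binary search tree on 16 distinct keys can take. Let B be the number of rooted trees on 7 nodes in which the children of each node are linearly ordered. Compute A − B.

There are C_n binary search tree shapes on n keys; with n = 16 that is C_16. So A = C_16 = 35357670.
A rooted plane tree on 7 nodes has 6 edges, and such trees are counted by C_6. So B = C_6 = 132.
A − B = 35357670 − 132 = 35357538.

35357538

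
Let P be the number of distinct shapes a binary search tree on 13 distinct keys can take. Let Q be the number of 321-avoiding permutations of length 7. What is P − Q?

742471

Binary trees (left/right distinguished) on n nodes are counted by C_n; here n = 13. So P = C_13 = 742900.
Permutations of [n] avoiding any single length-3 pattern are counted by C_n; here n = 7. So Q = C_7 = 429.
P − Q = 742900 − 429 = 742471.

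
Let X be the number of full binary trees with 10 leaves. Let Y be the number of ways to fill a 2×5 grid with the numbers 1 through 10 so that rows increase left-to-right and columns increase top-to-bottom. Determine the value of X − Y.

4820

Full binary trees with 10 leaves have 10−1 = 9 internal nodes, so there are C_9 of them. So X = C_9 = 4862.
Standard Young tableaux of shape 2×n are counted by C_n; here n = 5. So Y = C_5 = 42.
X − Y = 4862 − 42 = 4820.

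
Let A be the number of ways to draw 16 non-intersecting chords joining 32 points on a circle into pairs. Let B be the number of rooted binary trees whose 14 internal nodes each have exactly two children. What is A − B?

32683230

Non-crossing perfect matchings of 2n points on a circle are counted by C_n; with 32 points, n = 16. So A = C_16 = 35357670.
Full binary trees with n internal nodes are counted by C_n; here n = 14. So B = C_14 = 2674440.
A − B = 35357670 − 2674440 = 32683230.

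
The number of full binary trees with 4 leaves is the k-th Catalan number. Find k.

A full binary tree with L leaves has L−1 internal nodes and is counted by C_{L−1}; L = 4 gives C_3.

3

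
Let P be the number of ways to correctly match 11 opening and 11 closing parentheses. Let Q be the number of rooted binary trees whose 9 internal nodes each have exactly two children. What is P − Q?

53924

Balanced strings of n pairs of brackets are counted by C_n; here n = 11. So P = C_11 = 58786.
The number of full binary trees on 9 internal nodes is the Catalan number C_9. So Q = C_9 = 4862.
P − Q = 58786 − 4862 = 53924.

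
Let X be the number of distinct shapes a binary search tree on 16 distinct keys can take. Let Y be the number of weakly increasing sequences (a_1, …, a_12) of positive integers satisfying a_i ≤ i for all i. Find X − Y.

35149658

Rooted binary trees with 16 nodes (each child slot possibly empty) number C_16. So X = C_16 = 35357670.
Such sub-staircase sequences of length n are counted by C_n; here n = 12. So Y = C_12 = 208012.
X − Y = 35357670 − 208012 = 35149658.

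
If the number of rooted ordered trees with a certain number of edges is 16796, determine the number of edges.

Rooted ordered trees with n edges are counted by C_n, and C_10 = 16796.

10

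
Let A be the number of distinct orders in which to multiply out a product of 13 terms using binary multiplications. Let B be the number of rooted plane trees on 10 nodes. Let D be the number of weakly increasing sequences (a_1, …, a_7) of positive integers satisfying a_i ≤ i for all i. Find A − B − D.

Parenthesizations of m factors correspond to full binary trees with m leaves, counted by C_{m−1}; m = 13 gives C_12. So A = C_12 = 208012.
Rooted ordered (plane) trees on m nodes have m−1 edges and are counted by C_{m−1}; m = 10 gives C_9. So B = C_9 = 4862.
Such sub-staircase sequences of length n are counted by C_n; here n = 7. So D = C_7 = 429.
A − B − D = 208012 − 4862 − 429 = 202721.

202721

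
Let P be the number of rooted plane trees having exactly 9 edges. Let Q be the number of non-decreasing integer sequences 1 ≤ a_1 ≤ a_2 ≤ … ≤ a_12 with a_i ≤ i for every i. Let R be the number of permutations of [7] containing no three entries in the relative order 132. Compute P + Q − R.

A rooted plane tree with 9 edges has 10 nodes, and the count is C_9. So P = C_9 = 4862.
Such sub-staircase sequences of length n are counted by C_n; here n = 12. So Q = C_12 = 208012.
Permutations of [n] avoiding any single length-3 pattern are counted by C_n; here n = 7. So R = C_7 = 429.
P + Q − R = 4862 + 208012 − 429 = 212445.

212445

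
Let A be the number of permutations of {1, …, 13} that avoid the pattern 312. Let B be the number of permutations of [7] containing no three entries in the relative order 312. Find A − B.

Permutations of [n] avoiding any single length-3 pattern are counted by C_n; here n = 13. So A = C_13 = 742900.
For any fixed pattern of length 3, the pattern-avoiding permutations of [7] number C_7. So B = C_7 = 429.
A − B = 742900 − 429 = 742471.

742471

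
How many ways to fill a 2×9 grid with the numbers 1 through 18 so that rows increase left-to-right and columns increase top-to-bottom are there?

4862

Standard Young tableaux of shape 2×n are counted by C_n; here n = 9.
C_9 = C_8 · 2(2·8+1)/(8+2) = 1430 · 34/10 = 4862.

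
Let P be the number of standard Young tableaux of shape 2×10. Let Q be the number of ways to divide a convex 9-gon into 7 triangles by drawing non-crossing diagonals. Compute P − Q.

16367

Standard Young tableaux of shape 2×n are counted by C_n; here n = 10. So P = C_10 = 16796.
Triangulations of a convex m-gon are counted by C_{m−2}; with m = 9 this is C_7. So Q = C_7 = 429.
P − Q = 16796 − 429 = 16367.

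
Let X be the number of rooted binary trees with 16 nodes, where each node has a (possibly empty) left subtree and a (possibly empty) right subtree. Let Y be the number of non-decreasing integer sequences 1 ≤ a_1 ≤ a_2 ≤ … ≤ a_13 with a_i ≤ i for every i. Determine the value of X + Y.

36100570

Binary trees (left/right distinguished) on n nodes are counted by C_n; here n = 16. So X = C_16 = 35357670.
Such sub-staircase sequences of length n are counted by C_n; here n = 13. So Y = C_13 = 742900.
X + Y = 35357670 + 742900 = 36100570.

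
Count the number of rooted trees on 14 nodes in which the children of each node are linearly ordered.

A rooted plane tree on 14 nodes has 13 edges, and such trees are counted by C_13.
C_13 = C(26,13)/14 = 10400600/14 = 742900.

742900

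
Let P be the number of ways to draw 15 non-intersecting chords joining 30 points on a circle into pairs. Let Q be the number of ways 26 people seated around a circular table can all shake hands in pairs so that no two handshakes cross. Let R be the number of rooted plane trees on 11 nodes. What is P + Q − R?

Pairing 30 circle points by 15 non-crossing chords gives C_15 matchings. So P = C_15 = 9694845.
Non-crossing handshake pairings of 2n people are counted by C_n; 26 people gives n = 13. So Q = C_13 = 742900.
A rooted plane tree on 11 nodes has 10 edges, and such trees are counted by C_10. So R = C_10 = 16796.
P + Q − R = 9694845 + 742900 − 16796 = 10420949.

10420949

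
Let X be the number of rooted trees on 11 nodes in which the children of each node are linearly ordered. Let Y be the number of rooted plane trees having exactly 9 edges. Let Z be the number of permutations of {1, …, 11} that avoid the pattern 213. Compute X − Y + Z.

A rooted plane tree on 11 nodes has 10 edges, and such trees are counted by C_10. So X = C_10 = 16796.
Rooted ordered trees with n edges are counted by C_n; here n = 9. So Y = C_9 = 4862.
Permutations of [n] avoiding any single length-3 pattern are counted by C_n; here n = 11. So Z = C_11 = 58786.
X − Y + Z = 16796 − 4862 + 58786 = 70720.

70720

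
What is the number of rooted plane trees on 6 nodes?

42

A rooted plane tree on 6 nodes has 5 edges, and such trees are counted by C_5.
C_5 = C_4 · 2(2·4+1)/(4+2) = 14 · 18/6 = 42.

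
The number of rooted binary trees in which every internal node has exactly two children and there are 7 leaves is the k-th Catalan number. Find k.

6

Full binary trees with 7 leaves have 7−1 = 6 internal nodes, so there are C_6 of them.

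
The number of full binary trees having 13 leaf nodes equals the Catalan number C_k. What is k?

A full binary tree with L leaves has L−1 internal nodes and is counted by C_{L−1}; L = 13 gives C_12.

12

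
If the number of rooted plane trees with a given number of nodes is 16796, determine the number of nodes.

Rooted ordered trees on m nodes are counted by C_{m−1}. The Catalan number equal to 16796 is C_10.
So the index is 10, and the number of nodes is 10 + 1 = 11.

11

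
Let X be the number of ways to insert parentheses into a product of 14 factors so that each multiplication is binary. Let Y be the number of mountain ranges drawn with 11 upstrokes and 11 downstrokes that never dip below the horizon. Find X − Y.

Bracketing 14 factors into binary products is counted by C_{14−1} = C_13. So X = C_13 = 742900.
A Dyck path with 11 up-steps and 11 down-steps has semilength 11, so there are C_11 of them. So Y = C_11 = 58786.
X − Y = 742900 − 58786 = 684114.

684114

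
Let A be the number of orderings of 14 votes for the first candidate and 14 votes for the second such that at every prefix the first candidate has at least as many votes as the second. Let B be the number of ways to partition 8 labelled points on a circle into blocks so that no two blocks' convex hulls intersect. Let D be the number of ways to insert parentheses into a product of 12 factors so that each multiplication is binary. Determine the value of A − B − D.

2614224

Ballot sequences with n votes each where one side never trails are Dyck words, counted by C_n; here n = 14. So A = C_14 = 2674440.
The non-crossing partitions of [8] form a lattice of size C_8. So B = C_8 = 1430.
Parenthesizations of m factors correspond to full binary trees with m leaves, counted by C_{m−1}; m = 12 gives C_11. So D = C_11 = 58786.
A − B − D = 2674440 − 1430 − 58786 = 2614224.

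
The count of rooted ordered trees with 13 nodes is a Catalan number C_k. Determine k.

12

Rooted ordered (plane) trees on m nodes have m−1 edges and are counted by C_{m−1}; m = 13 gives C_12.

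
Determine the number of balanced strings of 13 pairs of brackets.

Balanced strings of n pairs of brackets are counted by C_n; here n = 13.
C_13 = 742900.

742900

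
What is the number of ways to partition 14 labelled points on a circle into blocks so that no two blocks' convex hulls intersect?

The non-crossing partitions of [14] form a lattice of size C_14.
C_14 = C_13 · 2(2·13+1)/(13+2) = 742900 · 54/15 = 2674440.

2674440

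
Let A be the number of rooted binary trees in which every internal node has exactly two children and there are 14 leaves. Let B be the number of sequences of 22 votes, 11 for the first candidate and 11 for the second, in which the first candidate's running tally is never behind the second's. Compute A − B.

684114

Full binary trees with 14 leaves have 14−1 = 13 internal nodes, so there are C_13 of them. So A = C_13 = 742900.
Reading a vote for the leader as '(' and for the other as ')' turns such a sequence into a balanced string of 11 pairs, so the count is C_11. So B = C_11 = 58786.
A − B = 742900 − 58786 = 684114.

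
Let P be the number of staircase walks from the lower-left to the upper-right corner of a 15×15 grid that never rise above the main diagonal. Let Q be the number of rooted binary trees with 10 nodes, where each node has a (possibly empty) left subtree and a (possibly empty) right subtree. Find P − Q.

9678049

Monotone paths in an n×n grid that stay weakly below the diagonal are counted by C_n; here n = 15. So P = C_15 = 9694845.
There are C_n binary search tree shapes on n keys; with n = 10 that is C_10. So Q = C_10 = 16796.
P − Q = 9694845 − 16796 = 9678049.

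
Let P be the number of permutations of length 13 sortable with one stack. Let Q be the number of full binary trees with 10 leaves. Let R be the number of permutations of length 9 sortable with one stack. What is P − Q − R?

By Knuth's characterisation, the stack-sortable permutations of length 13 are the 231-avoiders, numbering C_13. So P = C_13 = 742900.
A full binary tree with L leaves has L−1 internal nodes and is counted by C_{L−1}; L = 10 gives C_9. So Q = C_9 = 4862.
Stack-sortable permutations are exactly the 231-avoiding ones, counted by C_n; here n = 9. So R = C_9 = 4862.
P − Q − R = 742900 − 4862 − 4862 = 733176.

733176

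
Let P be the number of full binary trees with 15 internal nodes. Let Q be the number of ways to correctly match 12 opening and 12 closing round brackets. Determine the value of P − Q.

9486833

The number of full binary trees on 15 internal nodes is the Catalan number C_15. So P = C_15 = 9694845.
Balanced strings of n pairs of brackets are counted by C_n; here n = 12. So Q = C_12 = 208012.
P − Q = 9694845 − 208012 = 9486833.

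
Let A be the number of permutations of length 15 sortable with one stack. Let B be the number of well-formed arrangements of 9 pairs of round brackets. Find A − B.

By Knuth's characterisation, the stack-sortable permutations of length 15 are the 231-avoiders, numbering C_15. So A = C_15 = 9694845.
A balanced arrangement of 9 bracket pairs is a Dyck word of semilength 9, so the count is C_9. So B = C_9 = 4862.
A − B = 9694845 − 4862 = 9689983.

9689983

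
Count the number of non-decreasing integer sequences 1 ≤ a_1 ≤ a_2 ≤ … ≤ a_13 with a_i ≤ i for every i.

Weakly increasing sequences with a_i ≤ i biject with Dyck paths of semilength 13, so there are C_13.
C_13 = C(26,13)/14 = 10400600/14 = 742900.

742900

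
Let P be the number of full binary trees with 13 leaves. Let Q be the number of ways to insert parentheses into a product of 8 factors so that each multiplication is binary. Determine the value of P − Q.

Full binary trees with 13 leaves have 13−1 = 12 internal nodes, so there are C_12 of them. So P = C_12 = 208012.
Bracketing 8 factors into binary products is counted by C_{8−1} = C_7. So Q = C_7 = 429.
P − Q = 208012 − 429 = 207583.

207583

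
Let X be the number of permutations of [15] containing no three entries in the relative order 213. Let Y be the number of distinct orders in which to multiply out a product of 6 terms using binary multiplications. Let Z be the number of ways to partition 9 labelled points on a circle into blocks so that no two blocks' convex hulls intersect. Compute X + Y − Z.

9690025

For any fixed pattern of length 3, the pattern-avoiding permutations of [15] number C_15. So X = C_15 = 9694845.
Parenthesizations of m factors correspond to full binary trees with m leaves, counted by C_{m−1}; m = 6 gives C_5. So Y = C_5 = 42.
Non-crossing partitions of an n-element set are counted by C_n; here n = 9. So Z = C_9 = 4862.
X + Y − Z = 9694845 + 42 − 4862 = 9690025.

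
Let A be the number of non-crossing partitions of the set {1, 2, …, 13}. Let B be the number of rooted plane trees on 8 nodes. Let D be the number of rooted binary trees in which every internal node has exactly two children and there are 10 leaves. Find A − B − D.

Non-crossing partitions of an n-element set are counted by C_n; here n = 13. So A = C_13 = 742900.
A rooted plane tree on 8 nodes has 7 edges, and such trees are counted by C_7. So B = C_7 = 429.
A full binary tree with L leaves has L−1 internal nodes and is counted by C_{L−1}; L = 10 gives C_9. So D = C_9 = 4862.
A − B − D = 742900 − 429 − 4862 = 737609.

737609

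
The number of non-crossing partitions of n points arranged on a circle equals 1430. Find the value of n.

8

Non-crossing partitions of [n] are counted by C_n, and C_8 = 1430.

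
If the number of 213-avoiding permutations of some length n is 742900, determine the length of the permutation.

Permutations of [n] avoiding a fixed length-3 pattern are counted by C_n. Since C_13 = 742900, the index is 13.

13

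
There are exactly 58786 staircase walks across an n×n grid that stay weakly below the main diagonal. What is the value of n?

Such diagonal-avoiding paths in an n×n grid are counted by C_n; 58786 = C_11.

11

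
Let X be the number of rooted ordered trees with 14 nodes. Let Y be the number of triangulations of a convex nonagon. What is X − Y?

A rooted plane tree on 14 nodes has 13 edges, and such trees are counted by C_13. So X = C_13 = 742900.
A convex 9-gon is triangulated into 7 triangles, and the number of such triangulations is the Catalan number C_{9−2} = C_7. So Y = C_7 = 429.
X − Y = 742900 − 429 = 742471.

742471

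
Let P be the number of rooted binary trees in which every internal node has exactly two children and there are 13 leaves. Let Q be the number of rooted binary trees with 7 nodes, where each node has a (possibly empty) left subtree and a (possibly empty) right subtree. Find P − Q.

207583

Full binary trees with 13 leaves have 13−1 = 12 internal nodes, so there are C_12 of them. So P = C_12 = 208012.
Binary trees (left/right distinguished) on n nodes are counted by C_n; here n = 7. So Q = C_7 = 429.
P − Q = 208012 − 429 = 207583.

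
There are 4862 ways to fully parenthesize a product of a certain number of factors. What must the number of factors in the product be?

10

Parenthesizations of m factors are counted by C_{m−1}. Since C_9 = 4862, the index is 9.
So the index is 9, and the number of factors is 9 + 1 = 10.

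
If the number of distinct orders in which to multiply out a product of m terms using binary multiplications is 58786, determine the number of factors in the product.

12

Parenthesizations of m factors are counted by C_{m−1}. The Catalan number equal to 58786 is C_11.
So the index is 11, and the number of factors is 11 + 1 = 12.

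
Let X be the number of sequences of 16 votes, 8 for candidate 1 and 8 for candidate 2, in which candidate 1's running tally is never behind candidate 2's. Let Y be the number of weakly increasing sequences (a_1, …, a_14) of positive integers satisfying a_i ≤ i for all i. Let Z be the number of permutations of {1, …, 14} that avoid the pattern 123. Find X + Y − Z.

1430

Reading a vote for the leader as '(' and for the other as ')' turns such a sequence into a balanced string of 8 pairs, so the count is C_8. So X = C_8 = 1430.
Weakly increasing sequences with a_i ≤ i biject with Dyck paths of semilength 14, so there are C_14. So Y = C_14 = 2674440.
Permutations of [n] avoiding any single length-3 pattern are counted by C_n; here n = 14. So Z = C_14 = 2674440.
X + Y − Z = 1430 + 2674440 − 2674440 = 1430.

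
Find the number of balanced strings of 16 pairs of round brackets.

With 16 pairs the number of balanced bracket strings is the Catalan number C_16.
C_16 = C_15 · 2(2·15+1)/(15+2) = 9694845 · 62/17 = 35357670.

35357670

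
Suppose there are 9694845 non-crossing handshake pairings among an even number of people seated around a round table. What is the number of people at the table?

Non-crossing handshake pairings of 2n people are counted by C_n. Since C_15 = 9694845, the index is 15.
So n = 15, and there are 2n = 30 people.

30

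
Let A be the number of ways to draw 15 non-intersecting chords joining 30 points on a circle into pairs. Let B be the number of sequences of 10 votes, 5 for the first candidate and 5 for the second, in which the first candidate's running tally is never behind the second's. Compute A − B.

9694803

Pairing 30 circle points by 15 non-crossing chords gives C_15 matchings. So A = C_15 = 9694845.
Ballot sequences with n votes each where one side never trails are Dyck words, counted by C_n; here n = 5. So B = C_5 = 42.
A − B = 9694845 − 42 = 9694803.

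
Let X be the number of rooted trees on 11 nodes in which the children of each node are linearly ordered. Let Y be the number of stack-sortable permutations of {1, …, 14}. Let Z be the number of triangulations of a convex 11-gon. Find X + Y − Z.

A rooted plane tree on 11 nodes has 10 edges, and such trees are counted by C_10. So X = C_10 = 16796.
By Knuth's characterisation, the stack-sortable permutations of length 14 are the 231-avoiders, numbering C_14. So Y = C_14 = 2674440.
The number of triangulations of an 11-gon is the Catalan number C_9 (index = sides − 2). So Z = C_9 = 4862.
X + Y − Z = 16796 + 2674440 − 4862 = 2686374.

2686374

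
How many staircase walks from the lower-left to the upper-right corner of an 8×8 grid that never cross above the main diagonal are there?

Sub-diagonal monotone paths from (0,0) to (8,8) biject with Dyck paths of semilength 8, giving C_8.
C_8 = 1430.

1430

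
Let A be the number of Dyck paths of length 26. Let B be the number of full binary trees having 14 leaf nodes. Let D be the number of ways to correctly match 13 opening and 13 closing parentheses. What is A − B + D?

742900

A Dyck path with 13 up-steps and 13 down-steps has semilength 13, so there are C_13 of them. So A = C_13 = 742900.
A full binary tree with L leaves has L−1 internal nodes and is counted by C_{L−1}; L = 14 gives C_13. So B = C_13 = 742900.
With 13 pairs the number of balanced bracket strings is the Catalan number C_13. So D = C_13 = 742900.
A − B + D = 742900 − 742900 + 742900 = 742900.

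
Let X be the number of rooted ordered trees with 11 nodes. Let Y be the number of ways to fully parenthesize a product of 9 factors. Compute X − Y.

15366

A rooted plane tree on 11 nodes has 10 edges, and such trees are counted by C_10. So X = C_10 = 16796.
Bracketing 9 factors into binary products is counted by C_{9−1} = C_8. So Y = C_8 = 1430.
X − Y = 16796 − 1430 = 15366.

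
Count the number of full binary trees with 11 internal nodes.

The number of full binary trees on 11 internal nodes is the Catalan number C_11.
C_11 = C(22,11)/12 = 705432/12 = 58786.

58786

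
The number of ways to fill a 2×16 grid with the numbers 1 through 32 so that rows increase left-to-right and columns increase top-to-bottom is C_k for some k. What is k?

16

Standard Young tableaux of shape 2×n are counted by C_n; here n = 16.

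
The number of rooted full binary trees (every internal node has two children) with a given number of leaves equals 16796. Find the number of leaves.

Full binary trees with L leaves are counted by C_{L−1}, and C_10 = 16796.
So the index is 10, and the number of leaves is 10 + 1 = 11.

11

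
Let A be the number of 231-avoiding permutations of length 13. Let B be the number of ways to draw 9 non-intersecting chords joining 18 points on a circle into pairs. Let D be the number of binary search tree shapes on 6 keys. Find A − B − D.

737906

Permutations of [n] avoiding any single length-3 pattern are counted by C_n; here n = 13. So A = C_13 = 742900.
Pairing 18 circle points by 9 non-crossing chords gives C_9 matchings. So B = C_9 = 4862.
There are C_n binary search tree shapes on n keys; with n = 6 that is C_6. So D = C_6 = 132.
A − B − D = 742900 − 4862 − 132 = 737906.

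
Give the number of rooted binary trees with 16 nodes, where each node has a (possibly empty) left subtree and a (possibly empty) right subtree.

Binary trees (left/right distinguished) on n nodes are counted by C_n; here n = 16.
C_16 = 35357670.

35357670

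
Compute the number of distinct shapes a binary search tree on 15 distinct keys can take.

Rooted binary trees with 15 nodes (each child slot possibly empty) number C_15.
C_15 = C(30,15)/16 = 155117520/16 = 9694845.

9694845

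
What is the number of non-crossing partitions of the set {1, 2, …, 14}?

2674440

Non-crossing partitions of an n-element set are counted by C_n; here n = 14.
C_14 = C(28,14)/15 = 40116600/15 = 2674440.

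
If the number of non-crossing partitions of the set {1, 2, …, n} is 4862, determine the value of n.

9

Non-crossing partitions of [n] are counted by C_n. Since C_9 = 4862, the index is 9.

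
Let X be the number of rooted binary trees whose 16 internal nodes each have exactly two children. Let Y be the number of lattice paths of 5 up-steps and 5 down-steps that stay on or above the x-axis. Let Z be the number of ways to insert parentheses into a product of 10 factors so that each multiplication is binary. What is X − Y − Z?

35352766

Full binary trees with n internal nodes are counted by C_n; here n = 16. So X = C_16 = 35357670.
Dyck paths of semilength n (length 2n) are counted by C_n; here n = 5. So Y = C_5 = 42.
Ways to associate a product of 10 factors correspond to binary trees on 10 leaves, so the count is C_9. So Z = C_9 = 4862.
X − Y − Z = 35357670 − 42 − 4862 = 35352766.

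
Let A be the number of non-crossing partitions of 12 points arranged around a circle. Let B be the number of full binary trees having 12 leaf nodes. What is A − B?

149226

Non-crossing partitions of an n-element set are counted by C_n; here n = 12. So A = C_12 = 208012.
Full binary trees with 12 leaves have 12−1 = 11 internal nodes, so there are C_11 of them. So B = C_11 = 58786.
A − B = 208012 − 58786 = 149226.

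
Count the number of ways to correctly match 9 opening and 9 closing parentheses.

4862

With 9 pairs the number of balanced bracket strings is the Catalan number C_9.
C_9 = C(18,9)/10 = 48620/10 = 4862.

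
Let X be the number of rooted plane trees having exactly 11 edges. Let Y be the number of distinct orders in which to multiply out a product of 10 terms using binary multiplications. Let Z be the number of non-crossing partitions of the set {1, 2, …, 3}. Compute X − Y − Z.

Rooted ordered trees with n edges are counted by C_n; here n = 11. So X = C_11 = 58786.
Parenthesizations of m factors correspond to full binary trees with m leaves, counted by C_{m−1}; m = 10 gives C_9. So Y = C_9 = 4862.
Non-crossing partitions of an n-element set are counted by C_n; here n = 3. So Z = C_3 = 5.
X − Y − Z = 58786 − 4862 − 5 = 53919.

53919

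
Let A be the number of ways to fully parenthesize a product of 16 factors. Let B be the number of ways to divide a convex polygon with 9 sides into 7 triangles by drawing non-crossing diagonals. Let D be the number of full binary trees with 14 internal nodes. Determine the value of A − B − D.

Ways to associate a product of 16 factors correspond to binary trees on 16 leaves, so the count is C_15. So A = C_15 = 9694845.
Triangulations of a convex m-gon are counted by C_{m−2}; with m = 9 this is C_7. So B = C_7 = 429.
The number of full binary trees on 14 internal nodes is the Catalan number C_14. So D = C_14 = 2674440.
A − B − D = 9694845 − 429 − 2674440 = 7019976.

7019976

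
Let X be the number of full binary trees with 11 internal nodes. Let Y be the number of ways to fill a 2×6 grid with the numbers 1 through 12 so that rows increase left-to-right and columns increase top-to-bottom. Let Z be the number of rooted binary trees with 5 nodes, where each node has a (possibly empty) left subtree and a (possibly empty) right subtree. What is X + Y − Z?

The number of full binary trees on 11 internal nodes is the Catalan number C_11. So X = C_11 = 58786.
Standard Young tableaux of shape 2×n are counted by C_n; here n = 6. So Y = C_6 = 132.
There are C_n binary search tree shapes on n keys; with n = 5 that is C_5. So Z = C_5 = 42.
X + Y − Z = 58786 + 132 − 42 = 58876.

58876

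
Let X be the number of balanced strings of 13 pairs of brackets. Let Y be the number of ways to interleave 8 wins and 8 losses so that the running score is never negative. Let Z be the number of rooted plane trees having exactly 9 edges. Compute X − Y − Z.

Balanced strings of n pairs of brackets are counted by C_n; here n = 13. So X = C_13 = 742900.
Ballot sequences with n votes each where one side never trails are Dyck words, counted by C_n; here n = 8. So Y = C_8 = 1430.
Rooted ordered trees with n edges are counted by C_n; here n = 9. So Z = C_9 = 4862.
X − Y − Z = 742900 − 1430 − 4862 = 736608.

736608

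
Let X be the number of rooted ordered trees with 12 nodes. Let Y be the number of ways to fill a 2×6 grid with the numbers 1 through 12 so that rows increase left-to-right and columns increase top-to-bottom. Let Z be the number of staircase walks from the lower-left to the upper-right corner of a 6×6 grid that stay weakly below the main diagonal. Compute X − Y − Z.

Rooted ordered (plane) trees on m nodes have m−1 edges and are counted by C_{m−1}; m = 12 gives C_11. So X = C_11 = 58786.
By the hook-length formula (or a Dyck-path bijection), SYT of shape 2×6 number C_6. So Y = C_6 = 132.
Monotone paths in an n×n grid that stay weakly below the diagonal are counted by C_n; here n = 6. So Z = C_6 = 132.
X − Y − Z = 58786 − 132 − 132 = 58522.

58522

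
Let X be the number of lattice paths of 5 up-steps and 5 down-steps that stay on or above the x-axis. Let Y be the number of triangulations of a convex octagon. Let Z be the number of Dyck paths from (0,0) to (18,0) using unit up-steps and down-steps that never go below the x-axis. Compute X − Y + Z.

4772

Paths of 5 up- and 5 down-steps that never dip below the axis are Dyck paths; their count is C_5. So X = C_5 = 42.
Triangulations of a convex m-gon are counted by C_{m−2}; with m = 8 this is C_6. So Y = C_6 = 132.
Paths of 9 up- and 9 down-steps that never dip below the axis are Dyck paths; their count is C_9. So Z = C_9 = 4862.
X − Y + Z = 42 − 132 + 4862 = 4772.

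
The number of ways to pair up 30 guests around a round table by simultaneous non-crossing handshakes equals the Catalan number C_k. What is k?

15

With 30 = 2·15 people, non-crossing handshake pairings are non-crossing perfect matchings on a circle, counted by C_15.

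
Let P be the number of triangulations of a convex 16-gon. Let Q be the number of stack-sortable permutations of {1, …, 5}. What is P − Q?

2674398

A convex 16-gon is triangulated into 14 triangles, and the number of such triangulations is the Catalan number C_{16−2} = C_14. So P = C_14 = 2674440.
Stack-sortable permutations are exactly the 231-avoiding ones, counted by C_n; here n = 5. So Q = C_5 = 42.
P − Q = 2674440 − 42 = 2674398.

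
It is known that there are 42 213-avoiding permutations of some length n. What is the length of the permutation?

5

Permutations of [n] avoiding a fixed length-3 pattern are counted by C_n, and C_5 = 42.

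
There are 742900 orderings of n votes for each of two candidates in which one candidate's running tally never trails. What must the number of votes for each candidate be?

Such ballot sequences with n votes each are counted by C_n. The Catalan number equal to 742900 is C_13.

13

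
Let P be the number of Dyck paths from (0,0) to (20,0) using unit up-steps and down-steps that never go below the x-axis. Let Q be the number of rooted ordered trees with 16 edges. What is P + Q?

35374466

Dyck paths of semilength n (length 2n) are counted by C_n; here n = 10. So P = C_10 = 16796.
A rooted plane tree with 16 edges has 17 nodes, and the count is C_16. So Q = C_16 = 35357670.
P + Q = 16796 + 35357670 = 35374466.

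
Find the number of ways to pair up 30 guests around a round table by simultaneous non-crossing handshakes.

9694845

Non-crossing handshake pairings of 2n people are counted by C_n; 30 people gives n = 15.
C_15 = C_14 · 2(2·14+1)/(14+2) = 2674440 · 58/16 = 9694845.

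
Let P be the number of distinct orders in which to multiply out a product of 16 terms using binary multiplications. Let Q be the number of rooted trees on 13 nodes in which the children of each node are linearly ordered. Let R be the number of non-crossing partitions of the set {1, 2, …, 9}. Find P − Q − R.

9481971

Parenthesizations of m factors correspond to full binary trees with m leaves, counted by C_{m−1}; m = 16 gives C_15. So P = C_15 = 9694845.
Rooted ordered (plane) trees on m nodes have m−1 edges and are counted by C_{m−1}; m = 13 gives C_12. So Q = C_12 = 208012.
Non-crossing partitions of an n-element set are counted by C_n; here n = 9. So R = C_9 = 4862.
P − Q − R = 9694845 − 208012 − 4862 = 9481971.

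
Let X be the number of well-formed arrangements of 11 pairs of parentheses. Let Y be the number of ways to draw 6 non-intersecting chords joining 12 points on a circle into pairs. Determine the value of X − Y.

58654

A balanced arrangement of 11 bracket pairs is a Dyck word of semilength 11, so the count is C_11. So X = C_11 = 58786.
Pairing 12 circle points by 6 non-crossing chords gives C_6 matchings. So Y = C_6 = 132.
X − Y = 58786 − 132 = 58654.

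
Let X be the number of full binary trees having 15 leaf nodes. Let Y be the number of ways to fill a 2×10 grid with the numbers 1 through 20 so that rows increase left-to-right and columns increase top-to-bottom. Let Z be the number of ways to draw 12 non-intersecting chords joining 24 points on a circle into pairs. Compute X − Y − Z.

A full binary tree with L leaves has L−1 internal nodes and is counted by C_{L−1}; L = 15 gives C_14. So X = C_14 = 2674440.
Standard Young tableaux of shape 2×n are counted by C_n; here n = 10. So Y = C_10 = 16796.
Pairing 24 circle points by 12 non-crossing chords gives C_12 matchings. So Z = C_12 = 208012.
X − Y − Z = 2674440 − 16796 − 208012 = 2449632.

2449632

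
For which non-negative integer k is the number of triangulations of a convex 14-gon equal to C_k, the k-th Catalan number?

12

Triangulations of a convex m-gon are counted by C_{m−2}; with m = 14 this is C_12.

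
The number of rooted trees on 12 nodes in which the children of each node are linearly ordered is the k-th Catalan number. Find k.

Rooted ordered (plane) trees on m nodes have m−1 edges and are counted by C_{m−1}; m = 12 gives C_11.

11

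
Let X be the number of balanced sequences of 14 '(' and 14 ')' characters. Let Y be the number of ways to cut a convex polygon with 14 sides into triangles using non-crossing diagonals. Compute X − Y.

2466428

A balanced arrangement of 14 bracket pairs is a Dyck word of semilength 14, so the count is C_14. So X = C_14 = 2674440.
A convex 14-gon is triangulated into 12 triangles, and the number of such triangulations is the Catalan number C_{14−2} = C_12. So Y = C_12 = 208012.
X − Y = 2674440 − 208012 = 2466428.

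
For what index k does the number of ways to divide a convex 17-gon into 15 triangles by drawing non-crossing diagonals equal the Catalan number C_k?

A convex 17-gon is triangulated into 15 triangles, and the number of such triangulations is the Catalan number C_{17−2} = C_15.

15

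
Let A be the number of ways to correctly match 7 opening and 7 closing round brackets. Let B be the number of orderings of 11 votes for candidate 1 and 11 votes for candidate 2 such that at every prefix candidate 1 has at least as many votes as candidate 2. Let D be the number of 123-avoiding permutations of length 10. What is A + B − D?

With 7 pairs the number of balanced bracket strings is the Catalan number C_7. So A = C_7 = 429.
Ballot sequences with n votes each where one side never trails are Dyck words, counted by C_n; here n = 11. So B = C_11 = 58786.
For any fixed pattern of length 3, the pattern-avoiding permutations of [10] number C_10. So D = C_10 = 16796.
A + B − D = 429 + 58786 − 16796 = 42419.

42419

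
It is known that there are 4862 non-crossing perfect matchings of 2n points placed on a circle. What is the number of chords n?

9

Non-crossing pairings of 2n points on a circle are counted by C_n, and C_9 = 4862.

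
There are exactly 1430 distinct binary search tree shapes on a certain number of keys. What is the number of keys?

Binary search tree shapes on n keys are counted by C_n; 1430 = C_8.

8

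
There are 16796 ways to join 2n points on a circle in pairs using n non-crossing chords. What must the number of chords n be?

Non-crossing pairings of 2n points on a circle are counted by C_n. The Catalan number equal to 16796 is C_10.

10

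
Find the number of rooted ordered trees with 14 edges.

A rooted plane tree with 14 edges has 15 nodes, and the count is C_14.
C_14 = C(28,14)/15 = 40116600/15 = 2674440.

2674440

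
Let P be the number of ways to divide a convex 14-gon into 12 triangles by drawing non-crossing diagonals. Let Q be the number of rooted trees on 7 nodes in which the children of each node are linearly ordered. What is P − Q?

207880

The number of triangulations of a 14-gon is the Catalan number C_12 (index = sides − 2). So P = C_12 = 208012.
A rooted plane tree on 7 nodes has 6 edges, and such trees are counted by C_6. So Q = C_6 = 132.
P − Q = 208012 − 132 = 207880.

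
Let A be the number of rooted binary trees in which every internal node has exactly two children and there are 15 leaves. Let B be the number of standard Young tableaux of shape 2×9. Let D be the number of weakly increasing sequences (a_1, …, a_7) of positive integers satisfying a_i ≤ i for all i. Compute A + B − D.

2678873

Full binary trees with 15 leaves have 15−1 = 14 internal nodes, so there are C_14 of them. So A = C_14 = 2674440.
Standard Young tableaux of shape 2×n are counted by C_n; here n = 9. So B = C_9 = 4862.
Weakly increasing sequences with a_i ≤ i biject with Dyck paths of semilength 7, so there are C_7. So D = C_7 = 429.
A + B − D = 2674440 + 4862 − 429 = 2678873.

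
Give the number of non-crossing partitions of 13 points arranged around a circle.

Non-crossing partitions of an n-element set are counted by C_n; here n = 13.
C_13 = C_12 · 2(2·12+1)/(12+2) = 208012 · 50/14 = 742900.

742900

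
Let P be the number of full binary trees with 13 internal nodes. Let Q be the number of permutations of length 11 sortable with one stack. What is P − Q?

684114

Full binary trees with n internal nodes are counted by C_n; here n = 13. So P = C_13 = 742900.
By Knuth's characterisation, the stack-sortable permutations of length 11 are the 231-avoiders, numbering C_11. So Q = C_11 = 58786.
P − Q = 742900 − 58786 = 684114.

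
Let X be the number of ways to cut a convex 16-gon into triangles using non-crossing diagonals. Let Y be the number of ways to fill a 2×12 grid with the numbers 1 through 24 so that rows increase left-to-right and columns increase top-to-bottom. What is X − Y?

2466428

A convex 16-gon is triangulated into 14 triangles, and the number of such triangulations is the Catalan number C_{16−2} = C_14. So X = C_14 = 2674440.
Standard Young tableaux of shape 2×n are counted by C_n; here n = 12. So Y = C_12 = 208012.
X − Y = 2674440 − 208012 = 2466428.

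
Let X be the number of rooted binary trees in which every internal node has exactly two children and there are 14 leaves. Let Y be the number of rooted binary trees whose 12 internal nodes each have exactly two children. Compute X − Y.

534888

Full binary trees with 14 leaves have 14−1 = 13 internal nodes, so there are C_13 of them. So X = C_13 = 742900.
Full binary trees with n internal nodes are counted by C_n; here n = 12. So Y = C_12 = 208012.
X − Y = 742900 − 208012 = 534888.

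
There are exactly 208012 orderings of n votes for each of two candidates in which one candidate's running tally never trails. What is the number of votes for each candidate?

12

Such ballot sequences with n votes each are counted by C_n. Since C_12 = 208012, the index is 12.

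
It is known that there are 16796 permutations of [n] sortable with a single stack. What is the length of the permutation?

Stack-sortable permutations of [n] are counted by C_n; 16796 = C_10.

10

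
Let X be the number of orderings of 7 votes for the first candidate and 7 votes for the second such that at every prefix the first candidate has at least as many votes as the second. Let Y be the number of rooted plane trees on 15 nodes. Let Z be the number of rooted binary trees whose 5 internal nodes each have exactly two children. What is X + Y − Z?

Reading a vote for the leader as '(' and for the other as ')' turns such a sequence into a balanced string of 7 pairs, so the count is C_7. So X = C_7 = 429.
Rooted ordered (plane) trees on m nodes have m−1 edges and are counted by C_{m−1}; m = 15 gives C_14. So Y = C_14 = 2674440.
The number of full binary trees on 5 internal nodes is the Catalan number C_5. So Z = C_5 = 42.
X + Y − Z = 429 + 2674440 − 42 = 2674827.

2674827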